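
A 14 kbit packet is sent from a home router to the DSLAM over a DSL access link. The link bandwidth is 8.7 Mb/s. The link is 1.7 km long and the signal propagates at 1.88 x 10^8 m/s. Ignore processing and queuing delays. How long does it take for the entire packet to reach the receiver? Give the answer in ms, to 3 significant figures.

L = 14000 bits.
Transmission delay = L/R = 14000 / 8700000 = 1.6092 ms.
Propagation delay = d/s = 1700 m / 188000000 m/s = 0.00904255 ms.
Total = 1.62 ms.

1.62 ms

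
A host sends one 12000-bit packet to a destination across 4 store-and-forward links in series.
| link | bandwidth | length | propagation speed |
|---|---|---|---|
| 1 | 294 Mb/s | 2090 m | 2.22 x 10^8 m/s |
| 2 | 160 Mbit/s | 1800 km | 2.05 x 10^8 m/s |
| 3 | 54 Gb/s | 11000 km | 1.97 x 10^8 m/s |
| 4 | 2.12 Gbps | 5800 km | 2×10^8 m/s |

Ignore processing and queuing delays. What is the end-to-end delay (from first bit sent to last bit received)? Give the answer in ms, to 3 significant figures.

93.7 ms

Transmission delays (L/R per hop): 0.0408163, 0.075, 0.000222222, 0.00566038 ms; sum = 0.121699 ms.
Propagation delays (d/s per hop): 0.00941441, 8.78049, 55.8376, 29 ms; sum = 93.6275 ms.
End-to-end = 93.7 ms.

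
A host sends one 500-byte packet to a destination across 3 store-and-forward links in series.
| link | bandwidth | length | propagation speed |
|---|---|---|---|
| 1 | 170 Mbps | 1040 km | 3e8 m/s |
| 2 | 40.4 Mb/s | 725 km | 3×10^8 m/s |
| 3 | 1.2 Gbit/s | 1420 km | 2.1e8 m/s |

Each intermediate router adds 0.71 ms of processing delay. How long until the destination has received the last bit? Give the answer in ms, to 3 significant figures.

14.2 ms

L = 500 × 8 = 4000 bits.
Transmission delays (L/R per hop): 0.0235294, 0.0990099, 0.00333333 ms; sum = 0.125873 ms.
Propagation delays (d/s per hop): 3.46667, 2.41667, 6.7619 ms; sum = 12.6452 ms.
Processing at 2 router(s): 2 × 0.71 ms = 1.42 ms.
End-to-end = 14.2 ms.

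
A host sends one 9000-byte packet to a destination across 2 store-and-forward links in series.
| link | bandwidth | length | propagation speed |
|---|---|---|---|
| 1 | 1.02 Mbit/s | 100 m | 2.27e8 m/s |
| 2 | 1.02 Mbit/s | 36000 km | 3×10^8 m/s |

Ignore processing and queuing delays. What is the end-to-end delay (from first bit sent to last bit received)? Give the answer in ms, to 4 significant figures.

L = 9000 × 8 = 72000 bits.
Transmission delay per hop = L/R = 72000/1020000 = 70.5882 ms; 2 hops → 141.176 ms.
Propagation delays (d/s per hop): 0.000440529, 120 ms; sum = 120 ms.
End-to-end = 261.2 ms.

261.2 ms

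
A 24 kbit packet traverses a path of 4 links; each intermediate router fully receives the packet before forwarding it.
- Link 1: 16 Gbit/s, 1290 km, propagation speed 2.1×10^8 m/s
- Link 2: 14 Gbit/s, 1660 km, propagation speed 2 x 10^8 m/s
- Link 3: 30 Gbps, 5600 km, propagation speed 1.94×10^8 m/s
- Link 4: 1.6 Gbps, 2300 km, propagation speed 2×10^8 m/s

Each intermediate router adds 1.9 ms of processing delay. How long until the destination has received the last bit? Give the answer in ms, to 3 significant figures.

60.5 ms

L = 24000 bits.
Transmission delays (L/R per hop): 0.0015, 0.00171429, 0.0008, 0.015 ms; sum = 0.0190143 ms.
Propagation delays (d/s per hop): 6.14286, 8.3, 28.866, 11.5 ms; sum = 54.8088 ms.
Processing at 3 router(s): 3 × 1.9 ms = 5.7 ms.
End-to-end = 60.5 ms.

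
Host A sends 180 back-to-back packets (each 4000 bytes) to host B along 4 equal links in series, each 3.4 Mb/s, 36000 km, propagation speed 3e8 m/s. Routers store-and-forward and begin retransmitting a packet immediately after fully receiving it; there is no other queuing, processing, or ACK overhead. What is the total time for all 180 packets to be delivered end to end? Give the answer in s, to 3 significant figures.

2.20 s

Per-hop transmission t_tx = L/R = 32000/3400000 = 0.00941176 s.
Per-hop propagation t_prop = 36000000/300000000 = 0.12 s.
Pipeline fill: first packet needs 4·t_tx to clear all hops; remaining 179 packets each add one t_tx.
Total = (4+180-1)·t_tx + 4·t_prop = 183·0.00941176 + 4·0.12 = 2.20 s.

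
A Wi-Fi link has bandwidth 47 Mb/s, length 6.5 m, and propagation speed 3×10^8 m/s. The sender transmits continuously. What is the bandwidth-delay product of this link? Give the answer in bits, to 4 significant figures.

1.018 bits

Propagation delay = 6.5 / 300000000 = 2.16667e-08 s.
BDP = R × t_prop = 47000000 × 2.16667e-08 = 1.01833 bits.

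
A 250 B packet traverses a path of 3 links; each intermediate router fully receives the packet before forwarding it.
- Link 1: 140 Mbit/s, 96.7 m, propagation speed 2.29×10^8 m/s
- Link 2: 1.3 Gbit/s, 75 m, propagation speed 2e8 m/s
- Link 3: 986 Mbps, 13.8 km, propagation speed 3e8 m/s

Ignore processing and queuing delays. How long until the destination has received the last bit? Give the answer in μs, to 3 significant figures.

L = 250 × 8 = 2000 bits.
Transmission delays (L/R per hop): 14.2857, 1.53846, 2.0284 μs; sum = 17.8526 μs.
Propagation delays (d/s per hop): 0.422271, 0.375, 46 μs; sum = 46.7973 μs.
End-to-end = 64.6 μs.

64.6 μs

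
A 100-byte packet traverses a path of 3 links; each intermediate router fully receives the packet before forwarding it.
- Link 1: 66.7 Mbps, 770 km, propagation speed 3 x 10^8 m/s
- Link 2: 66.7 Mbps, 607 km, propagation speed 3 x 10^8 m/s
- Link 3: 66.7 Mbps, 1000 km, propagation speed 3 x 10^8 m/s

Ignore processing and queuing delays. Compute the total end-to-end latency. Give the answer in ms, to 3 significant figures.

L = 100 × 8 = 800 bits.
Transmission delay per hop = L/R = 800/66700000 = 0.011994 ms; 3 hops → 0.035982 ms.
Propagation delays (d/s per hop): 2.56667, 2.02333, 3.33333 ms; sum = 7.92333 ms.
End-to-end = 7.96 ms.

7.96 ms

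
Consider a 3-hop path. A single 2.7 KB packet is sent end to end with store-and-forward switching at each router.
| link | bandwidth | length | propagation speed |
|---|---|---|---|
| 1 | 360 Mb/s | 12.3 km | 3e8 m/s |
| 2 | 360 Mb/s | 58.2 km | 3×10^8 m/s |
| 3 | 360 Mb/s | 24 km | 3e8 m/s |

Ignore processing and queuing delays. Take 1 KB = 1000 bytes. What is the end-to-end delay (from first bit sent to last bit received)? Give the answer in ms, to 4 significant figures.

0.4950 ms

L = 21600 bits.
Transmission delay per hop = L/R = 21600/360000000 = 0.06 ms; 3 hops → 0.18 ms.
Propagation delays (d/s per hop): 0.041, 0.194, 0.08 ms; sum = 0.315 ms.
End-to-end = 0.4950 ms.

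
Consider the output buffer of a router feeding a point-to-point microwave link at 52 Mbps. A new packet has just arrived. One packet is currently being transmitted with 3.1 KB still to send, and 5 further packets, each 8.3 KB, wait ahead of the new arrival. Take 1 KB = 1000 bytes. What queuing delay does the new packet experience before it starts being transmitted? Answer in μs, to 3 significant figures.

Each queued packet: L/R = 66400/52000000 = 1276.92 μs.
5 queued → 6384.62 μs.
Plus remaining 24800 bits of current packet: 476.923 μs.
Queuing delay = 6860 μs.

6860 μs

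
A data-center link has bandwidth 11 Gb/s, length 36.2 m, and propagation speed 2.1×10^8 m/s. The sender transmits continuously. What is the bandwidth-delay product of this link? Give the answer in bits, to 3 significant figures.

1900 bits

Propagation delay = 36.2 / 210000000 = 1.72381e-07 s.
BDP = R × t_prop = 11000000000 × 1.72381e-07 = 1896.19 bits.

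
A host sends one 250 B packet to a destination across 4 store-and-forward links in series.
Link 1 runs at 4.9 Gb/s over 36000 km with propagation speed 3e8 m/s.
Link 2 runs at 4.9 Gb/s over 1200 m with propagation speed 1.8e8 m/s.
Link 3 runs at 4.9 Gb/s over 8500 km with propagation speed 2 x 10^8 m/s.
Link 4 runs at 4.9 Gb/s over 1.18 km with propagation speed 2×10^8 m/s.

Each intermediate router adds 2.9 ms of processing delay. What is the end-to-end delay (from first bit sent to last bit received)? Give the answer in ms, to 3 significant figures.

L = 250 × 8 = 2000 bits.
Transmission delay per hop = L/R = 2000/4900000000 = 0.000408163 ms; 4 hops → 0.00163265 ms.
Propagation delays (d/s per hop): 120, 0.00666667, 42.5, 0.0059 ms; sum = 162.513 ms.
Processing at 3 router(s): 3 × 2.9 ms = 8.7 ms.
End-to-end = 171 ms.

171 ms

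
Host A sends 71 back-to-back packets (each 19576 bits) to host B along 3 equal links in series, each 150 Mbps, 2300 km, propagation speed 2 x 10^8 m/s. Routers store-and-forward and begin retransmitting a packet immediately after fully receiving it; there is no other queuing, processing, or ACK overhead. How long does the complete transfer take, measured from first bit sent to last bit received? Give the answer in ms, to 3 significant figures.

44.0 ms

Per-hop transmission t_tx = L/R = 19576/150000000 = 0.130507 ms.
Per-hop propagation t_prop = 2300000/200000000 = 11.5 ms.
Pipeline fill: first packet needs 3·t_tx to clear all hops; remaining 70 packets each add one t_tx.
Total = (3+71-1)·t_tx + 3·t_prop = 73·0.130507 + 3·11.5 = 44.0 ms.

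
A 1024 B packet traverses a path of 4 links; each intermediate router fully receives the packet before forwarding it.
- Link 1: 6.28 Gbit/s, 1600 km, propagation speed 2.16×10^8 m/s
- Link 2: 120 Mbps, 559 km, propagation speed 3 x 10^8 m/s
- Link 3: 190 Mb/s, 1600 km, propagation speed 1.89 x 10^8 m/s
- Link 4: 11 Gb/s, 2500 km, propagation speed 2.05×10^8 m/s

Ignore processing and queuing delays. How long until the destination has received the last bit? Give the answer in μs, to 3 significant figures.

L = 1024 × 8 = 8192 bits.
Transmission delays (L/R per hop): 1.30446, 68.2667, 43.1158, 0.744727 μs; sum = 113.432 μs.
Propagation delays (d/s per hop): 7407.41, 1863.33, 8465.61, 12195.1 μs; sum = 29931.5 μs.
End-to-end = 30000 μs.

30000 μs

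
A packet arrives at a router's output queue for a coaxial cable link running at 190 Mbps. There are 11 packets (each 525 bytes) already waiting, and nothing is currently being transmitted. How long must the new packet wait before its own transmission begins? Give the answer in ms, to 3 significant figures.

0.243 ms

Each queued packet: L/R = 4200/190000000 = 0.0221053 ms.
11 queued → 0.243158 ms.
Queuing delay = 0.243 ms.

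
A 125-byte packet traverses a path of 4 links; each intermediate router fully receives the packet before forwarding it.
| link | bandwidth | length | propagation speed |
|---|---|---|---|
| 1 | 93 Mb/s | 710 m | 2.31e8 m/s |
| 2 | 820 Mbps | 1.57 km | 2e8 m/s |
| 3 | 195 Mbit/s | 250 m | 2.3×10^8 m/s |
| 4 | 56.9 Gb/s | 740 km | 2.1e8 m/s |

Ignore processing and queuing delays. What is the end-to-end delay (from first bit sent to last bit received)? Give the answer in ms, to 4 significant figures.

3.553 ms

L = 125 × 8 = 1000 bits.
Transmission delays (L/R per hop): 0.0107527, 0.00121951, 0.00512821, 1.75747e-05 ms; sum = 0.017118 ms.
Propagation delays (d/s per hop): 0.00307359, 0.00785, 0.00108696, 3.52381 ms; sum = 3.53582 ms.
End-to-end = 3.553 ms.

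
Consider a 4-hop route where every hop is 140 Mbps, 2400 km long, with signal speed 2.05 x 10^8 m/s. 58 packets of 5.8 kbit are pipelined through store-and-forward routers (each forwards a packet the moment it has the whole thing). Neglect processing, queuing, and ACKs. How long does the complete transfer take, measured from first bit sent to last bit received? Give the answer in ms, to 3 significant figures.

Per-hop transmission t_tx = L/R = 5800/140000000 = 0.0414286 ms.
Per-hop propagation t_prop = 2400000/2.05e+08 = 11.7073 ms.
Pipeline fill: first packet needs 4·t_tx to clear all hops; remaining 57 packets each add one t_tx.
Total = (4+58-1)·t_tx + 4·t_prop = 61·0.0414286 + 4·11.7073 = 49.4 ms.

49.4 ms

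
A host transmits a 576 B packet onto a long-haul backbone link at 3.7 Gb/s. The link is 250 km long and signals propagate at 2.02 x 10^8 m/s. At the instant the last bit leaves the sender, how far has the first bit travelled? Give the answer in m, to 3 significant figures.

252 m

t_tx = L/R = 4608/3700000000 = 1.24541e-06 s.
Distance = s × t_tx = 202000000 × 1.24541e-06 = 252 m.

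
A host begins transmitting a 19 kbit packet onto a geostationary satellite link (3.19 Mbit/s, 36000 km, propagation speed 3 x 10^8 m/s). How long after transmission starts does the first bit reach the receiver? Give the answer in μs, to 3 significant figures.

120000 μs

First bit experiences only propagation delay: d/s = 36000000/300000000 = 120000 μs.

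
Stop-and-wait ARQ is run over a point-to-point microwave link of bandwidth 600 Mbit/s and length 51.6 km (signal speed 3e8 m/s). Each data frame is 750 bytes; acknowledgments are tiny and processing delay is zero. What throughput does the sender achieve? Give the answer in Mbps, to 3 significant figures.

16.9 Mbps

t_tx = L/R = 6000/600000000 = 1e-05 s.
t_prop = 51600/300000000 = 0.000172 s; RTT = 0.000344 s.
Cycle = t_tx + RTT = 0.000354 s.
Throughput = L / cycle = 6000 / 0.000354 = 16.9 Mbps.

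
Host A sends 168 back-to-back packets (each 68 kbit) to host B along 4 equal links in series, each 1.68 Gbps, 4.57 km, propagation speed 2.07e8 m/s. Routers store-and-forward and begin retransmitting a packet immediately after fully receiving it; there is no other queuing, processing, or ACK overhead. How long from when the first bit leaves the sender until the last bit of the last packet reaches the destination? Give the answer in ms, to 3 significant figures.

7.01 ms

Per-hop transmission t_tx = L/R = 68000/1680000000 = 0.0404762 ms.
Per-hop propagation t_prop = 4570/2.07e+08 = 0.0220773 ms.
Pipeline fill: first packet needs 4·t_tx to clear all hops; remaining 167 packets each add one t_tx.
Total = (4+168-1)·t_tx + 4·t_prop = 171·0.0404762 + 4·0.0220773 = 7.01 ms.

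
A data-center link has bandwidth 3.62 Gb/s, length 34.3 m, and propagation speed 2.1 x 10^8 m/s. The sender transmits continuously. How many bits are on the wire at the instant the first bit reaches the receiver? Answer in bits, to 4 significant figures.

Propagation delay = 34.3 / 210000000 = 1.63333e-07 s.
BDP = R × t_prop = 3620000000 × 1.63333e-07 = 591.267 bits.

591.3 bits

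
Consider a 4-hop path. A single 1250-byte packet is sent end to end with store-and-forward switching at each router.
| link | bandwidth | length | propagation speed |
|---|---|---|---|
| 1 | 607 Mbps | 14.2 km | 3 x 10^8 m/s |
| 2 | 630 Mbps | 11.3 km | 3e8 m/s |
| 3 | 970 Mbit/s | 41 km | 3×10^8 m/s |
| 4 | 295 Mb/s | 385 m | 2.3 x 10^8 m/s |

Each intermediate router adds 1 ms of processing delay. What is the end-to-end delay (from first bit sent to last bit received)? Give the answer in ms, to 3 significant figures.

3.30 ms

L = 1250 × 8 = 10000 bits.
Transmission delays (L/R per hop): 0.0164745, 0.015873, 0.0103093, 0.0338983 ms; sum = 0.0765551 ms.
Propagation delays (d/s per hop): 0.0473333, 0.0376667, 0.136667, 0.00167391 ms; sum = 0.223341 ms.
Processing at 3 router(s): 3 × 1 ms = 3 ms.
End-to-end = 3.30 ms.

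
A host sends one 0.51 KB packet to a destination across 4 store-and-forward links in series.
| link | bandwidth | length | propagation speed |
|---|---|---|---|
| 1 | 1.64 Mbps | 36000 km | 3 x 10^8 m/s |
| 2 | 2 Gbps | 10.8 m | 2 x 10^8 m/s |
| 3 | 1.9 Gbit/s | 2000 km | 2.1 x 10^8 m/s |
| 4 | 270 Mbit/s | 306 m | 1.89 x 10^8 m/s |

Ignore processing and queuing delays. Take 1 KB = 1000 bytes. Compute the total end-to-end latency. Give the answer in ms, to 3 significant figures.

L = 4080 bits.
Transmission delays (L/R per hop): 2.4878, 0.00204, 0.00214737, 0.0151111 ms; sum = 2.5071 ms.
Propagation delays (d/s per hop): 120, 5.4e-05, 9.52381, 0.00161905 ms; sum = 129.525 ms.
End-to-end = 132 ms.

132 ms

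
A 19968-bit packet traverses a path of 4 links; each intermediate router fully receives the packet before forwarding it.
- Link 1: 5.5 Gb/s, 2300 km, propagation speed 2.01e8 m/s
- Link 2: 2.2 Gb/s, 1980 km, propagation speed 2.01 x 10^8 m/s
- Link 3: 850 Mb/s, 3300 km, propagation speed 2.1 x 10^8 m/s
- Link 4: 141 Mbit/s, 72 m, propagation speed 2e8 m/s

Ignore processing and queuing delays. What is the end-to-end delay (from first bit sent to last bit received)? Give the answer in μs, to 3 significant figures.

37200 μs

Transmission delays (L/R per hop): 3.63055, 9.07636, 23.4918, 141.617 μs; sum = 177.816 μs.
Propagation delays (d/s per hop): 11442.8, 9850.75, 15714.3, 0.36 μs; sum = 37008.2 μs.
End-to-end = 37200 μs.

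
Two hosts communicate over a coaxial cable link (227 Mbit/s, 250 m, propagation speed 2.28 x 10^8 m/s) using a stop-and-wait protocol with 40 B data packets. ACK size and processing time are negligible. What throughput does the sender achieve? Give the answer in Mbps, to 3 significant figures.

88.8 Mbps

t_tx = L/R = 320/227000000 = 1.40969e-06 s.
t_prop = 250/2.28e+08 = 1.09649e-06 s; RTT = 2.19298e-06 s.
Cycle = t_tx + RTT = 3.60267e-06 s.
Throughput = L / cycle = 320 / 3.60267e-06 = 88.8 Mbps.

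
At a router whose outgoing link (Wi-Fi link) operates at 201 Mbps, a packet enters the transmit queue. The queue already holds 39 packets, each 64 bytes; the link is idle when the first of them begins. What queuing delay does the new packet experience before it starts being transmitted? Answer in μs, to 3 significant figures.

Each queued packet: L/R = 512/201000000 = 2.54726 μs.
39 queued → 99.3433 μs.
Queuing delay = 99.3 μs.

99.3 μs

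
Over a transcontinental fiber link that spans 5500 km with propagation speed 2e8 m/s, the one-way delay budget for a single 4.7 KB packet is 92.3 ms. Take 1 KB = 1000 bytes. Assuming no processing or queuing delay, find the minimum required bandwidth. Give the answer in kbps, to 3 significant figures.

580 kbps

L = 37600 bits.
Propagation delay = 5500000 / 200000000 = 27.5 ms.
Transmission budget = 92.3 − 27.5 = 64.8 ms.
R ≥ L / t_tx = 37600 bits / 0.0648 s = 580 kbps.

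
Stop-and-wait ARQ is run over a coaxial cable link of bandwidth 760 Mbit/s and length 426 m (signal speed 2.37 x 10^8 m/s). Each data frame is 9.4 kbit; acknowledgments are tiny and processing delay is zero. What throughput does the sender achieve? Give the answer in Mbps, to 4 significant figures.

t_tx = L/R = 9400/760000000 = 1.23684e-05 s.
t_prop = 426/237000000 = 1.79747e-06 s; RTT = 3.59494e-06 s.
Cycle = t_tx + RTT = 1.59634e-05 s.
Throughput = L / cycle = 9400 / 1.59634e-05 = 588.8 Mbps.

588.8 Mbps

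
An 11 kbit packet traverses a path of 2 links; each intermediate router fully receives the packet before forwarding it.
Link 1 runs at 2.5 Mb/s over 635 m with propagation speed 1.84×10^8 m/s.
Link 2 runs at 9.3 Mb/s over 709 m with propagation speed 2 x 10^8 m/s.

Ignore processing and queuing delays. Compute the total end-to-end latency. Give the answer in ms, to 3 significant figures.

L = 11000 bits.
Transmission delays (L/R per hop): 4.4, 1.1828 ms; sum = 5.5828 ms.
Propagation delays (d/s per hop): 0.00345109, 0.003545 ms; sum = 0.00699609 ms.
End-to-end = 5.59 ms.

5.59 ms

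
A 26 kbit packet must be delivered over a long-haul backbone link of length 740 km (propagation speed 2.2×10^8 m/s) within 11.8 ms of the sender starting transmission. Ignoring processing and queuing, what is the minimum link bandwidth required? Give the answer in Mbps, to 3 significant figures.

3.08 Mbps

Propagation delay = 740000 / 2.2e+08 = 3.36364 ms.
Transmission budget = 11.8 − 3.36364 = 8.43636 ms.
R ≥ L / t_tx = 26000 bits / 0.00843636 s = 3.08 Mbps.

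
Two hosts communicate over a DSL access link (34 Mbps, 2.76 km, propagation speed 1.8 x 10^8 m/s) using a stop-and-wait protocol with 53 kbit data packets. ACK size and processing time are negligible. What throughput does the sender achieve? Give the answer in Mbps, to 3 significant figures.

33.3 Mbps

t_tx = L/R = 53000/34000000 = 0.00155882 s.
t_prop = 2760/180000000 = 1.53333e-05 s; RTT = 3.06667e-05 s.
Cycle = t_tx + RTT = 0.00158949 s.
Throughput = L / cycle = 53000 / 0.00158949 = 33.3 Mbps.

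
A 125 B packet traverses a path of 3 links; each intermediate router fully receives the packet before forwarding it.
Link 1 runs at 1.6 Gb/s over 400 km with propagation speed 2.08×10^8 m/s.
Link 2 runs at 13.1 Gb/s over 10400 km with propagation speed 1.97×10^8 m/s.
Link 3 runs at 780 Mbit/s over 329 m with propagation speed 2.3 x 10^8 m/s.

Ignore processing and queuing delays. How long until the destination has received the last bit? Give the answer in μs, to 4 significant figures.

L = 125 × 8 = 1000 bits.
Transmission delays (L/R per hop): 0.625, 0.0763359, 1.28205 μs; sum = 1.98339 μs.
Propagation delays (d/s per hop): 1923.08, 52791.9, 1.43043 μs; sum = 54716.4 μs.
End-to-end = 54720 μs.

54720 μs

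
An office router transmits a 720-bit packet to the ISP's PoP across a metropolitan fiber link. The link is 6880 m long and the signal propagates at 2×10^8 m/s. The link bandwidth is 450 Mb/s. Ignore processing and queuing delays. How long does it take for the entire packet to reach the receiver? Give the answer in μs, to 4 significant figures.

Transmission delay = L/R = 720 / 450000000 = 1.6 μs.
Propagation delay = d/s = 6880 m / 200000000 m/s = 34.4 μs.
Total = 36.00 μs.

36.00 μs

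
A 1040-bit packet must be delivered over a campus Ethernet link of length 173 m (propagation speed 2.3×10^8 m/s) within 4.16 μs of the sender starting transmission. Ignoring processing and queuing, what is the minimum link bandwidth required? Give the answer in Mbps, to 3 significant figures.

305 Mbps

Propagation delay = 173 / 2.3e+08 = 0.752174 μs.
Transmission budget = 4.16 − 0.752174 = 3.40783 μs.
R ≥ L / t_tx = 1040 bits / 3.40783e-06 s = 305 Mbps.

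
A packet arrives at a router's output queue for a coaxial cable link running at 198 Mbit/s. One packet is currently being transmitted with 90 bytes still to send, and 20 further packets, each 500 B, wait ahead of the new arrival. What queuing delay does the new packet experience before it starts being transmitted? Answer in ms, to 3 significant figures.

0.408 ms

Each queued packet: L/R = 4000/198000000 = 0.020202 ms.
20 queued → 0.40404 ms.
Plus remaining 720 bits of current packet: 0.00363636 ms.
Queuing delay = 0.408 ms.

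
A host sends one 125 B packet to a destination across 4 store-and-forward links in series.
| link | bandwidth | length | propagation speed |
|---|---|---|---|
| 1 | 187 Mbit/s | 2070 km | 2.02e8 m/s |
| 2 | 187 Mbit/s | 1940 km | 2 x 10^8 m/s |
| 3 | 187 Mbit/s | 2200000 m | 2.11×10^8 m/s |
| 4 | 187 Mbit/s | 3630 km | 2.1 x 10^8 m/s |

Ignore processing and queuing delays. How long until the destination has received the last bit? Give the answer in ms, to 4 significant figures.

L = 125 × 8 = 1000 bits.
Transmission delay per hop = L/R = 1000/187000000 = 0.00534759 ms; 4 hops → 0.0213904 ms.
Propagation delays (d/s per hop): 10.2475, 9.7, 10.4265, 17.2857 ms; sum = 47.6598 ms.
End-to-end = 47.68 ms.

47.68 ms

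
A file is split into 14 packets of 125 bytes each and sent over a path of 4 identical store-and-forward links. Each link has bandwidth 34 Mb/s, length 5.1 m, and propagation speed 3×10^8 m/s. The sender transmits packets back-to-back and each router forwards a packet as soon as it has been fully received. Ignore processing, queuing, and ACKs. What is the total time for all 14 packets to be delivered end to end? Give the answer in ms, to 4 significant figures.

0.5001 ms

Per-hop transmission t_tx = L/R = 1000/34000000 = 0.0294118 ms.
Per-hop propagation t_prop = 5.1/300000000 = 1.7e-05 ms.
Pipeline fill: first packet needs 4·t_tx to clear all hops; remaining 13 packets each add one t_tx.
Total = (4+14-1)·t_tx + 4·t_prop = 17·0.0294118 + 4·1.7e-05 = 0.5001 ms.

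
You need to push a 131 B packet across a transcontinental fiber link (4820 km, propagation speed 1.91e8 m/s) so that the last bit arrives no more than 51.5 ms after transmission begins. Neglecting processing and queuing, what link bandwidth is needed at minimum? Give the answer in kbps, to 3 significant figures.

39.9 kbps

L = 1048 bits.
Propagation delay = 4820000 / 191000000 = 25.2356 ms.
Transmission budget = 51.5 − 25.2356 = 26.2644 ms.
R ≥ L / t_tx = 1048 bits / 0.0262644 s = 39.9 kbps.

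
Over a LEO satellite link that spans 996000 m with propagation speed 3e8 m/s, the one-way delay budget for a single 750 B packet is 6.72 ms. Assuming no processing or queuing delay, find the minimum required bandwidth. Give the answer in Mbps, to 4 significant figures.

1.765 Mbps

L = 6000 bits.
Propagation delay = 996000 / 300000000 = 3.32 ms.
Transmission budget = 6.72 − 3.32 = 3.4 ms.
R ≥ L / t_tx = 6000 bits / 0.0034 s = 1.765 Mbps.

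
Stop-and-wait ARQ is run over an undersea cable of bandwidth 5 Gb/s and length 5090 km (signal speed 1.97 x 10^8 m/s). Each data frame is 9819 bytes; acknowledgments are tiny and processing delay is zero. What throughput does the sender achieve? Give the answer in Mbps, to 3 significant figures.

1.52 Mbps

t_tx = L/R = 78552/5000000000 = 1.57104e-05 s.
t_prop = 5090000/197000000 = 0.0258376 s; RTT = 0.0516751 s.
Cycle = t_tx + RTT = 0.0516908 s.
Throughput = L / cycle = 78552 / 0.0516908 = 1.52 Mbps.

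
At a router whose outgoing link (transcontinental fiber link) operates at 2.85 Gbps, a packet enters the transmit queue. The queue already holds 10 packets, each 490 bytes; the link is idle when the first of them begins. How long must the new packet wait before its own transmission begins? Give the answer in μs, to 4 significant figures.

Each queued packet: L/R = 3920/2850000000 = 1.37544 μs.
10 queued → 13.7544 μs.
Queuing delay = 13.75 μs.

13.75 μs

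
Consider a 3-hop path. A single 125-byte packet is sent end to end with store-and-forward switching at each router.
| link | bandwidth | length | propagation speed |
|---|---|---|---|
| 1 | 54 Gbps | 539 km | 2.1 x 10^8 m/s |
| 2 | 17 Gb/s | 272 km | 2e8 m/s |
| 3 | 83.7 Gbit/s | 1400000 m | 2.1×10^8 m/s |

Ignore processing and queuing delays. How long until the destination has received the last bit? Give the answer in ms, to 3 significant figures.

10.6 ms

L = 125 × 8 = 1000 bits.
Transmission delays (L/R per hop): 1.85185e-05, 5.88235e-05, 1.19474e-05 ms; sum = 8.92895e-05 ms.
Propagation delays (d/s per hop): 2.56667, 1.36, 6.66667 ms; sum = 10.5933 ms.
End-to-end = 10.6 ms.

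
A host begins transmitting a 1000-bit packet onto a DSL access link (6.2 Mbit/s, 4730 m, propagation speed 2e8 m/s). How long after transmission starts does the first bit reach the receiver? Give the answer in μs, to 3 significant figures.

First bit experiences only propagation delay: d/s = 4730/200000000 = 23.7 μs.

23.7 μs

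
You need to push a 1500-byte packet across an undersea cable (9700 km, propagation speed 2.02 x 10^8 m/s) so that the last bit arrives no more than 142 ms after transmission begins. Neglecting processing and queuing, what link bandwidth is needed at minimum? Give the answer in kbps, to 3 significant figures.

128 kbps

L = 12000 bits.
Propagation delay = 9700000 / 202000000 = 48.0198 ms.
Transmission budget = 142 − 48.0198 = 93.9802 ms.
R ≥ L / t_tx = 12000 bits / 0.0939802 s = 128 kbps.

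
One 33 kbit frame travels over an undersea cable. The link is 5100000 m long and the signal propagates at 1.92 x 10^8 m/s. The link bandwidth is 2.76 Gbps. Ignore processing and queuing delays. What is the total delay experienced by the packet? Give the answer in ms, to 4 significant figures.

L = 33000 bits.
Transmission delay = L/R = 33000 / 2760000000 = 0.0119565 ms.
Propagation delay = d/s = 5100000 m / 192000000 m/s = 26.5625 ms.
Total = 26.57 ms.

26.57 ms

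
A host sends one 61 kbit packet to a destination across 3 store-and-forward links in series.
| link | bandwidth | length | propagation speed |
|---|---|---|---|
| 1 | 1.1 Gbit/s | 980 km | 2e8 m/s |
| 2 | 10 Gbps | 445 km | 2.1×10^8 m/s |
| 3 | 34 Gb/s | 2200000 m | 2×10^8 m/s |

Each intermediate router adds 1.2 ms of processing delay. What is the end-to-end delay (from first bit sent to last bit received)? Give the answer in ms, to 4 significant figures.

L = 61000 bits.
Transmission delays (L/R per hop): 0.0554545, 0.0061, 0.00179412 ms; sum = 0.0633487 ms.
Propagation delays (d/s per hop): 4.9, 2.11905, 11 ms; sum = 18.019 ms.
Processing at 2 router(s): 2 × 1.2 ms = 2.4 ms.
End-to-end = 20.48 ms.

20.48 ms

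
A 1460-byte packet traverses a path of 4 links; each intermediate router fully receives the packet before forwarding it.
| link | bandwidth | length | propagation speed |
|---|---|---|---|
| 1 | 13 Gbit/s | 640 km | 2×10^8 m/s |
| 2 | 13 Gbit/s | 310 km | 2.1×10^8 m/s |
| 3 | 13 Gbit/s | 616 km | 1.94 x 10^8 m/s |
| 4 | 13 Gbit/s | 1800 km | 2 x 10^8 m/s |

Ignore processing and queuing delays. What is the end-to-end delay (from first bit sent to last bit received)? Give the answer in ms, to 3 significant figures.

16.9 ms

L = 1460 × 8 = 11680 bits.
Transmission delay per hop = L/R = 11680/13000000000 = 0.000898462 ms; 4 hops → 0.00359385 ms.
Propagation delays (d/s per hop): 3.2, 1.47619, 3.17526, 9 ms; sum = 16.8514 ms.
End-to-end = 16.9 ms.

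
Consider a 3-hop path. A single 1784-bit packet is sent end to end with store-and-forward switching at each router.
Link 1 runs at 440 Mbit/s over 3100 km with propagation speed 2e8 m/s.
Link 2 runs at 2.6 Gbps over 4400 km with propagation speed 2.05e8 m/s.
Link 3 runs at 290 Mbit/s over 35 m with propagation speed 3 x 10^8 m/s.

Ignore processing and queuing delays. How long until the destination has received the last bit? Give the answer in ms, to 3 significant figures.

37.0 ms

Transmission delays (L/R per hop): 0.00405455, 0.000686154, 0.00615172 ms; sum = 0.0108924 ms.
Propagation delays (d/s per hop): 15.5, 21.4634, 0.000116667 ms; sum = 36.9635 ms.
End-to-end = 37.0 ms.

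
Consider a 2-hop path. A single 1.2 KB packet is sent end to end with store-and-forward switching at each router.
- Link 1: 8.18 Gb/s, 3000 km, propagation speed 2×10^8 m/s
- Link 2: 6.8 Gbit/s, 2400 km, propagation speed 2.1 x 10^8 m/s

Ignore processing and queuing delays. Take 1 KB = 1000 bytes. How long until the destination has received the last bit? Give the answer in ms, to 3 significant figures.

26.4 ms

L = 9600 bits.
Transmission delays (L/R per hop): 0.00117359, 0.00141176 ms; sum = 0.00258536 ms.
Propagation delays (d/s per hop): 15, 11.4286 ms; sum = 26.4286 ms.
End-to-end = 26.4 ms.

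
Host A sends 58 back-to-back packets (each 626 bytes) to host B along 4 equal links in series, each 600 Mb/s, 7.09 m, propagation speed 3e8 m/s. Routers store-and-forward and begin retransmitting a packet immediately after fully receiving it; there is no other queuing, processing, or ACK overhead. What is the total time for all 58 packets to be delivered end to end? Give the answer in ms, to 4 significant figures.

Per-hop transmission t_tx = L/R = 5008/600000000 = 0.00834667 ms.
Per-hop propagation t_prop = 7.09/300000000 = 2.36333e-05 ms.
Pipeline fill: first packet needs 4·t_tx to clear all hops; remaining 57 packets each add one t_tx.
Total = (4+58-1)·t_tx + 4·t_prop = 61·0.00834667 + 4·2.36333e-05 = 0.5092 ms.

0.5092 ms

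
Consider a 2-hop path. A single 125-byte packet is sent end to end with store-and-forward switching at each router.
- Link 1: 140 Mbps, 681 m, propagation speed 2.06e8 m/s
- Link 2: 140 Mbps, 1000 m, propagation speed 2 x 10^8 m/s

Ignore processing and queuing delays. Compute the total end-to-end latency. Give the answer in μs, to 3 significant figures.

L = 125 × 8 = 1000 bits.
Transmission delay per hop = L/R = 1000/140000000 = 7.14286 μs; 2 hops → 14.2857 μs.
Propagation delays (d/s per hop): 3.30583, 5 μs; sum = 8.30583 μs.
End-to-end = 22.6 μs.

22.6 μs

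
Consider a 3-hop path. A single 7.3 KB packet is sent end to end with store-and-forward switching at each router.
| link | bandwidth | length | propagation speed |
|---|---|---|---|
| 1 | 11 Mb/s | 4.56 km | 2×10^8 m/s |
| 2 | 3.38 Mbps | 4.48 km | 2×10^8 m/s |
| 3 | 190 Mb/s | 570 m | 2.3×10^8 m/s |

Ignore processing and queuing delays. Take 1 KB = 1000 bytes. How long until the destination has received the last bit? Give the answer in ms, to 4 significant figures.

L = 58400 bits.
Transmission delays (L/R per hop): 5.30909, 17.2781, 0.307368 ms; sum = 22.8946 ms.
Propagation delays (d/s per hop): 0.0228, 0.0224, 0.00247826 ms; sum = 0.0476783 ms.
End-to-end = 22.94 ms.

22.94 ms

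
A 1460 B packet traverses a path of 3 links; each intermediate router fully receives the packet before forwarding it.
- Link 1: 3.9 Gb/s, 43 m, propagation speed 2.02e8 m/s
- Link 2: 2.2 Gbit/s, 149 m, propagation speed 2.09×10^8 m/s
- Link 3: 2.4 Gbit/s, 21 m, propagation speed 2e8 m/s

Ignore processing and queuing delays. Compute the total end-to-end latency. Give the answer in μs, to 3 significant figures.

L = 1460 × 8 = 11680 bits.
Transmission delays (L/R per hop): 2.99487, 5.30909, 4.86667 μs; sum = 13.1706 μs.
Propagation delays (d/s per hop): 0.212871, 0.712919, 0.105 μs; sum = 1.03079 μs.
End-to-end = 14.2 μs.

14.2 μs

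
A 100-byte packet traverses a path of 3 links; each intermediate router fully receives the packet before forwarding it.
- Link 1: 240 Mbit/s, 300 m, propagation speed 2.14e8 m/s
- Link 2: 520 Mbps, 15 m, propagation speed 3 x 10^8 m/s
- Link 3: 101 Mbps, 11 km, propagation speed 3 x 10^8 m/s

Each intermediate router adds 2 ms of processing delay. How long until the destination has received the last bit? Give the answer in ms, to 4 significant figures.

L = 100 × 8 = 800 bits.
Transmission delays (L/R per hop): 0.00333333, 0.00153846, 0.00792079 ms; sum = 0.0127926 ms.
Propagation delays (d/s per hop): 0.00140187, 5e-05, 0.0366667 ms; sum = 0.0381185 ms.
Processing at 2 router(s): 2 × 2 ms = 4 ms.
End-to-end = 4.051 ms.

4.051 ms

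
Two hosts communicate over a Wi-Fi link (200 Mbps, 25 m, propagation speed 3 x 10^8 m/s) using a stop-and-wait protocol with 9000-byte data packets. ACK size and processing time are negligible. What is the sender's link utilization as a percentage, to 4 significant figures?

t_tx = L/R = 72000/200000000 = 0.00036 s.
t_prop = 25/300000000 = 8.33333e-08 s; RTT = 1.66667e-07 s.
Cycle = t_tx + RTT = 0.000360167 s.
Utilization = t_tx / cycle = 0.00036/0.000360167 = 99.95 %.

99.95 %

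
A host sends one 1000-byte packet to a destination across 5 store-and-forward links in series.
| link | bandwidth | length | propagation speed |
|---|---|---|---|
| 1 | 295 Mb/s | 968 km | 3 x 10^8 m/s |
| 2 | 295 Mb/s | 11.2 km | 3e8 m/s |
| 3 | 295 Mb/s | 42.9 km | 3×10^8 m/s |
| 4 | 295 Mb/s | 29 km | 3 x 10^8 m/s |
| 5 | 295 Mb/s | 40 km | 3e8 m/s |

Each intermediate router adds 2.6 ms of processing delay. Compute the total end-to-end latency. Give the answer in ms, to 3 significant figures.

L = 1000 × 8 = 8000 bits.
Transmission delay per hop = L/R = 8000/295000000 = 0.0271186 ms; 5 hops → 0.135593 ms.
Propagation delays (d/s per hop): 3.22667, 0.0373333, 0.143, 0.0966667, 0.133333 ms; sum = 3.637 ms.
Processing at 4 router(s): 4 × 2.6 ms = 10.4 ms.
End-to-end = 14.2 ms.

14.2 ms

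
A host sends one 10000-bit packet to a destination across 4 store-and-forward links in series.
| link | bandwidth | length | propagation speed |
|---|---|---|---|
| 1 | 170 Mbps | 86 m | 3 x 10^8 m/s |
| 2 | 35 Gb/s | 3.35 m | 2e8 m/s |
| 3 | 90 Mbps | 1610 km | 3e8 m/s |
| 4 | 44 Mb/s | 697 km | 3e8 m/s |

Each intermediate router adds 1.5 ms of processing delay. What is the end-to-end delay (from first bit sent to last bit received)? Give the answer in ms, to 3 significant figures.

Transmission delays (L/R per hop): 0.0588235, 0.000285714, 0.111111, 0.227273 ms; sum = 0.397493 ms.
Propagation delays (d/s per hop): 0.000286667, 1.675e-05, 5.36667, 2.32333 ms; sum = 7.6903 ms.
Processing at 3 router(s): 3 × 1.5 ms = 4.5 ms.
End-to-end = 12.6 ms.

12.6 ms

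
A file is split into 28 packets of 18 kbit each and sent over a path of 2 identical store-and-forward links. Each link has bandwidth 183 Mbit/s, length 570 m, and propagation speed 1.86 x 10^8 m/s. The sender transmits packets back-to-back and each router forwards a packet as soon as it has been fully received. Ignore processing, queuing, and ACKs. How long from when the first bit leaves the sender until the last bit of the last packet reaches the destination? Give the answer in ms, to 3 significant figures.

2.86 ms

Per-hop transmission t_tx = L/R = 18000/183000000 = 0.0983607 ms.
Per-hop propagation t_prop = 570/186000000 = 0.00306452 ms.
Pipeline fill: first packet needs 2·t_tx to clear all hops; remaining 27 packets each add one t_tx.
Total = (2+28-1)·t_tx + 2·t_prop = 29·0.0983607 + 2·0.00306452 = 2.86 ms.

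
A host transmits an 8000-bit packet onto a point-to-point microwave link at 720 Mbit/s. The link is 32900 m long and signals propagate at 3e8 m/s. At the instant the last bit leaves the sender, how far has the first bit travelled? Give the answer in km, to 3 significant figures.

t_tx = L/R = 8000/720000000 = 1.11111e-05 s.
Distance = s × t_tx = 300000000 × 1.11111e-05 = 3.33 km.

3.33 km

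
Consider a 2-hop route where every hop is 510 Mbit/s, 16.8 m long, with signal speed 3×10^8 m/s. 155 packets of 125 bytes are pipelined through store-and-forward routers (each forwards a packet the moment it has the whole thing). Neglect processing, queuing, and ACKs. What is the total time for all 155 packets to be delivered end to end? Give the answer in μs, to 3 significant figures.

Per-hop transmission t_tx = L/R = 1000/510000000 = 1.96078 μs.
Per-hop propagation t_prop = 16.8/300000000 = 0.056 μs.
Pipeline fill: first packet needs 2·t_tx to clear all hops; remaining 154 packets each add one t_tx.
Total = (2+155-1)·t_tx + 2·t_prop = 156·1.96078 + 2·0.056 = 306 μs.

306 μs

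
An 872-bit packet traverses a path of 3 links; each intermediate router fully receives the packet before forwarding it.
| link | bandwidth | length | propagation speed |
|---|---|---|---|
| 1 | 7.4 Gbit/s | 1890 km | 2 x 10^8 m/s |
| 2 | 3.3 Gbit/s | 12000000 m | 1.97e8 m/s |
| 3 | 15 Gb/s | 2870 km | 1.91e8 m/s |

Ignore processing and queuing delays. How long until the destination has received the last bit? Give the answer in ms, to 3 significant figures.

Transmission delays (L/R per hop): 0.000117838, 0.000264242, 5.81333e-05 ms; sum = 0.000440214 ms.
Propagation delays (d/s per hop): 9.45, 60.9137, 15.0262 ms; sum = 85.3899 ms.
End-to-end = 85.4 ms.

85.4 ms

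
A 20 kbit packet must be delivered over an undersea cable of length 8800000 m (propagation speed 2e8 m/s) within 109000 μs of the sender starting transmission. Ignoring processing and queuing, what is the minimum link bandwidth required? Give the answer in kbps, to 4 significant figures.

307.7 kbps

Propagation delay = 8800000 / 200000000 = 44000 μs.
Transmission budget = 109000 − 44000 = 65000 μs.
R ≥ L / t_tx = 20000 bits / 0.065 s = 307.7 kbps.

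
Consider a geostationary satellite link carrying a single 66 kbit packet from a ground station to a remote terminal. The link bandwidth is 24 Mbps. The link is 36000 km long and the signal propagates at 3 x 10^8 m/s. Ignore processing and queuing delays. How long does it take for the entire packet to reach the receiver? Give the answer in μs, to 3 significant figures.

L = 66000 bits.
Transmission delay = L/R = 66000 / 24000000 = 2750 μs.
Propagation delay = d/s = 36000000 m / 300000000 m/s = 120000 μs.
Total = 123000 μs.

123000 μs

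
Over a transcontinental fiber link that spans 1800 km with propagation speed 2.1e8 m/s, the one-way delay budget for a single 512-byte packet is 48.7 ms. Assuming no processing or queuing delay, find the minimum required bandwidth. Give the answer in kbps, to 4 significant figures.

L = 4096 bits.
Propagation delay = 1800000 / 210000000 = 8.57143 ms.
Transmission budget = 48.7 − 8.57143 = 40.1286 ms.
R ≥ L / t_tx = 4096 bits / 0.0401286 s = 102.1 kbps.

102.1 kbps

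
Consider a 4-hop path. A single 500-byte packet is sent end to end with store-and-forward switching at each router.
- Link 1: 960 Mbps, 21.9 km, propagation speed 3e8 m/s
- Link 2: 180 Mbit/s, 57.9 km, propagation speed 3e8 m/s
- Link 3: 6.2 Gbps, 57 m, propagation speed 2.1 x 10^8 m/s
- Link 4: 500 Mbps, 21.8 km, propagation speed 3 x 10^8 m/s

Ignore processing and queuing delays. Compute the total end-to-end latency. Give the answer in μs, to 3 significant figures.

L = 500 × 8 = 4000 bits.
Transmission delays (L/R per hop): 4.16667, 22.2222, 0.645161, 8 μs; sum = 35.0341 μs.
Propagation delays (d/s per hop): 73, 193, 0.271429, 72.6667 μs; sum = 338.938 μs.
End-to-end = 374 μs.

374 μs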